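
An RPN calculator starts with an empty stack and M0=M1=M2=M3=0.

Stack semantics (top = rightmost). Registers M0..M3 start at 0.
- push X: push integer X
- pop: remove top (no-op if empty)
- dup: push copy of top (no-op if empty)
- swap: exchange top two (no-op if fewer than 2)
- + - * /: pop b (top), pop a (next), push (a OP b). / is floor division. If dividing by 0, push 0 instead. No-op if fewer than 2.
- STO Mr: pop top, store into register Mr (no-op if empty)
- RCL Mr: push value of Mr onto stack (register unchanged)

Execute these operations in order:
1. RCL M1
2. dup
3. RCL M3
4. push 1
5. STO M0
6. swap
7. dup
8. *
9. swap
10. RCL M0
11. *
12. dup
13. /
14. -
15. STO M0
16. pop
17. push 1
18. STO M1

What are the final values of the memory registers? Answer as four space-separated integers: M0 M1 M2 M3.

Answer: 0 1 0 0

Derivation:
After op 1 (RCL M1): stack=[0] mem=[0,0,0,0]
After op 2 (dup): stack=[0,0] mem=[0,0,0,0]
After op 3 (RCL M3): stack=[0,0,0] mem=[0,0,0,0]
After op 4 (push 1): stack=[0,0,0,1] mem=[0,0,0,0]
After op 5 (STO M0): stack=[0,0,0] mem=[1,0,0,0]
After op 6 (swap): stack=[0,0,0] mem=[1,0,0,0]
After op 7 (dup): stack=[0,0,0,0] mem=[1,0,0,0]
After op 8 (*): stack=[0,0,0] mem=[1,0,0,0]
After op 9 (swap): stack=[0,0,0] mem=[1,0,0,0]
After op 10 (RCL M0): stack=[0,0,0,1] mem=[1,0,0,0]
After op 11 (*): stack=[0,0,0] mem=[1,0,0,0]
After op 12 (dup): stack=[0,0,0,0] mem=[1,0,0,0]
After op 13 (/): stack=[0,0,0] mem=[1,0,0,0]
After op 14 (-): stack=[0,0] mem=[1,0,0,0]
After op 15 (STO M0): stack=[0] mem=[0,0,0,0]
After op 16 (pop): stack=[empty] mem=[0,0,0,0]
After op 17 (push 1): stack=[1] mem=[0,0,0,0]
After op 18 (STO M1): stack=[empty] mem=[0,1,0,0]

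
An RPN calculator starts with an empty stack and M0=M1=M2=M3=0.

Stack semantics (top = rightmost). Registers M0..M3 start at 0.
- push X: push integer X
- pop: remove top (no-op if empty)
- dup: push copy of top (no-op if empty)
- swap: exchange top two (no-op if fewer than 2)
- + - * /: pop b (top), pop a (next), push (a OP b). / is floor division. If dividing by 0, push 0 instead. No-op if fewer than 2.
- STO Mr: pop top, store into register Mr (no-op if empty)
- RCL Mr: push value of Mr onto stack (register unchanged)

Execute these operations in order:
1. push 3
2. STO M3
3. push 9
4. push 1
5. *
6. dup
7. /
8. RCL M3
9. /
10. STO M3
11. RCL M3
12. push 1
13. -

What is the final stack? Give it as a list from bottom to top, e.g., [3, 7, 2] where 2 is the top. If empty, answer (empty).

Answer: [-1]

Derivation:
After op 1 (push 3): stack=[3] mem=[0,0,0,0]
After op 2 (STO M3): stack=[empty] mem=[0,0,0,3]
After op 3 (push 9): stack=[9] mem=[0,0,0,3]
After op 4 (push 1): stack=[9,1] mem=[0,0,0,3]
After op 5 (*): stack=[9] mem=[0,0,0,3]
After op 6 (dup): stack=[9,9] mem=[0,0,0,3]
After op 7 (/): stack=[1] mem=[0,0,0,3]
After op 8 (RCL M3): stack=[1,3] mem=[0,0,0,3]
After op 9 (/): stack=[0] mem=[0,0,0,3]
After op 10 (STO M3): stack=[empty] mem=[0,0,0,0]
After op 11 (RCL M3): stack=[0] mem=[0,0,0,0]
After op 12 (push 1): stack=[0,1] mem=[0,0,0,0]
After op 13 (-): stack=[-1] mem=[0,0,0,0]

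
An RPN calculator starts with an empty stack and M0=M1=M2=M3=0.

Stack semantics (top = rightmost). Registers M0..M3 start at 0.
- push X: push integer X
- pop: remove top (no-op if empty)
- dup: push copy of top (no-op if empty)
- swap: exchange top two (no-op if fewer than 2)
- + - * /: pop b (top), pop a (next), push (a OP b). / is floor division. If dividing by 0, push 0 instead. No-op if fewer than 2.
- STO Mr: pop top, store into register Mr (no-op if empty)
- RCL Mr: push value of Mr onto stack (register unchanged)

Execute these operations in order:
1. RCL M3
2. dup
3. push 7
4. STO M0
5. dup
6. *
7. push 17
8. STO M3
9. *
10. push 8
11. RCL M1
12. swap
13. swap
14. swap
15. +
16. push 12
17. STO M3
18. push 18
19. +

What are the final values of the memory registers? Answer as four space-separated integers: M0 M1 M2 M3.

After op 1 (RCL M3): stack=[0] mem=[0,0,0,0]
After op 2 (dup): stack=[0,0] mem=[0,0,0,0]
After op 3 (push 7): stack=[0,0,7] mem=[0,0,0,0]
After op 4 (STO M0): stack=[0,0] mem=[7,0,0,0]
After op 5 (dup): stack=[0,0,0] mem=[7,0,0,0]
After op 6 (*): stack=[0,0] mem=[7,0,0,0]
After op 7 (push 17): stack=[0,0,17] mem=[7,0,0,0]
After op 8 (STO M3): stack=[0,0] mem=[7,0,0,17]
After op 9 (*): stack=[0] mem=[7,0,0,17]
After op 10 (push 8): stack=[0,8] mem=[7,0,0,17]
After op 11 (RCL M1): stack=[0,8,0] mem=[7,0,0,17]
After op 12 (swap): stack=[0,0,8] mem=[7,0,0,17]
After op 13 (swap): stack=[0,8,0] mem=[7,0,0,17]
After op 14 (swap): stack=[0,0,8] mem=[7,0,0,17]
After op 15 (+): stack=[0,8] mem=[7,0,0,17]
After op 16 (push 12): stack=[0,8,12] mem=[7,0,0,17]
After op 17 (STO M3): stack=[0,8] mem=[7,0,0,12]
After op 18 (push 18): stack=[0,8,18] mem=[7,0,0,12]
After op 19 (+): stack=[0,26] mem=[7,0,0,12]

Answer: 7 0 0 12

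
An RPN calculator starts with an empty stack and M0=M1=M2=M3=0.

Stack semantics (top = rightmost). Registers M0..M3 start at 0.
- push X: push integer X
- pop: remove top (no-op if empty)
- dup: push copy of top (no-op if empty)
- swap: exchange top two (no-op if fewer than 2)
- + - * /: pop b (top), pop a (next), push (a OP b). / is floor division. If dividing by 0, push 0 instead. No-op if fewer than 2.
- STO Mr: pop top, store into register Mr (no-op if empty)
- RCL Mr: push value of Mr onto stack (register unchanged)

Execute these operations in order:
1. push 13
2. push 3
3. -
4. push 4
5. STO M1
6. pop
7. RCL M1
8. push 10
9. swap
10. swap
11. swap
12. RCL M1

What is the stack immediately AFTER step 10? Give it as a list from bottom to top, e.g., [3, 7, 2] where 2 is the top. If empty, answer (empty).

After op 1 (push 13): stack=[13] mem=[0,0,0,0]
After op 2 (push 3): stack=[13,3] mem=[0,0,0,0]
After op 3 (-): stack=[10] mem=[0,0,0,0]
After op 4 (push 4): stack=[10,4] mem=[0,0,0,0]
After op 5 (STO M1): stack=[10] mem=[0,4,0,0]
After op 6 (pop): stack=[empty] mem=[0,4,0,0]
After op 7 (RCL M1): stack=[4] mem=[0,4,0,0]
After op 8 (push 10): stack=[4,10] mem=[0,4,0,0]
After op 9 (swap): stack=[10,4] mem=[0,4,0,0]
After op 10 (swap): stack=[4,10] mem=[0,4,0,0]

[4, 10]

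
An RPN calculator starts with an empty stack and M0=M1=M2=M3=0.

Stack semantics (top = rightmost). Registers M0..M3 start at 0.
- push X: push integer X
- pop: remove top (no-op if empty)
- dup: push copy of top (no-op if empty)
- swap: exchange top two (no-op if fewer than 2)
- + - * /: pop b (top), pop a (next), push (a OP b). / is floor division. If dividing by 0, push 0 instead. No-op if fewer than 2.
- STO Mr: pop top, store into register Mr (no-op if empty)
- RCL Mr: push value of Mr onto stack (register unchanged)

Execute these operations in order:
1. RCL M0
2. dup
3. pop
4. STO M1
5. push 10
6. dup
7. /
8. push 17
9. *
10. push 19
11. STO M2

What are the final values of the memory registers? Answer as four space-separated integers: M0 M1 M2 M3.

Answer: 0 0 19 0

Derivation:
After op 1 (RCL M0): stack=[0] mem=[0,0,0,0]
After op 2 (dup): stack=[0,0] mem=[0,0,0,0]
After op 3 (pop): stack=[0] mem=[0,0,0,0]
After op 4 (STO M1): stack=[empty] mem=[0,0,0,0]
After op 5 (push 10): stack=[10] mem=[0,0,0,0]
After op 6 (dup): stack=[10,10] mem=[0,0,0,0]
After op 7 (/): stack=[1] mem=[0,0,0,0]
After op 8 (push 17): stack=[1,17] mem=[0,0,0,0]
After op 9 (*): stack=[17] mem=[0,0,0,0]
After op 10 (push 19): stack=[17,19] mem=[0,0,0,0]
After op 11 (STO M2): stack=[17] mem=[0,0,19,0]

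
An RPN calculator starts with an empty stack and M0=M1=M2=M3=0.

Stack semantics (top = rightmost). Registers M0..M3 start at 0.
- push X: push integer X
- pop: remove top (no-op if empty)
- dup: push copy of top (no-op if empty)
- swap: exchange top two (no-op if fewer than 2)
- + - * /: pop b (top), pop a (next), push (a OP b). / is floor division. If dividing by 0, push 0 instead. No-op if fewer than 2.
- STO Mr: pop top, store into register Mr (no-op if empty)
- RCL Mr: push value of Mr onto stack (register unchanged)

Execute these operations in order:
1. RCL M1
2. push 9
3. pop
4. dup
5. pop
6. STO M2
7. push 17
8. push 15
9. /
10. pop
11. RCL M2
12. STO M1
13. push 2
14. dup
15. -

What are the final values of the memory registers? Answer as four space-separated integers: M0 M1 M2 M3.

Answer: 0 0 0 0

Derivation:
After op 1 (RCL M1): stack=[0] mem=[0,0,0,0]
After op 2 (push 9): stack=[0,9] mem=[0,0,0,0]
After op 3 (pop): stack=[0] mem=[0,0,0,0]
After op 4 (dup): stack=[0,0] mem=[0,0,0,0]
After op 5 (pop): stack=[0] mem=[0,0,0,0]
After op 6 (STO M2): stack=[empty] mem=[0,0,0,0]
After op 7 (push 17): stack=[17] mem=[0,0,0,0]
After op 8 (push 15): stack=[17,15] mem=[0,0,0,0]
After op 9 (/): stack=[1] mem=[0,0,0,0]
After op 10 (pop): stack=[empty] mem=[0,0,0,0]
After op 11 (RCL M2): stack=[0] mem=[0,0,0,0]
After op 12 (STO M1): stack=[empty] mem=[0,0,0,0]
After op 13 (push 2): stack=[2] mem=[0,0,0,0]
After op 14 (dup): stack=[2,2] mem=[0,0,0,0]
After op 15 (-): stack=[0] mem=[0,0,0,0]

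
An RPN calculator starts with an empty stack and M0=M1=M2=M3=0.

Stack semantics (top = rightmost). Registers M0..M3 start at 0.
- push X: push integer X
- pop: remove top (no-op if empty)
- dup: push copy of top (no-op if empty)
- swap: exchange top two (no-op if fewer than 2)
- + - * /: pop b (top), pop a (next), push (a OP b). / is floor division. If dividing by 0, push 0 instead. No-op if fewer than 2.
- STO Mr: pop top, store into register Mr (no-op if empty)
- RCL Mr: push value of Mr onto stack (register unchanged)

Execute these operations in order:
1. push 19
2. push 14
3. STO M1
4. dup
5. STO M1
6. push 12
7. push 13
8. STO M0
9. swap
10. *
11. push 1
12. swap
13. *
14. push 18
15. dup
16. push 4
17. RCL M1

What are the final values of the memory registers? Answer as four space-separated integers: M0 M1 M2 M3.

After op 1 (push 19): stack=[19] mem=[0,0,0,0]
After op 2 (push 14): stack=[19,14] mem=[0,0,0,0]
After op 3 (STO M1): stack=[19] mem=[0,14,0,0]
After op 4 (dup): stack=[19,19] mem=[0,14,0,0]
After op 5 (STO M1): stack=[19] mem=[0,19,0,0]
After op 6 (push 12): stack=[19,12] mem=[0,19,0,0]
After op 7 (push 13): stack=[19,12,13] mem=[0,19,0,0]
After op 8 (STO M0): stack=[19,12] mem=[13,19,0,0]
After op 9 (swap): stack=[12,19] mem=[13,19,0,0]
After op 10 (*): stack=[228] mem=[13,19,0,0]
After op 11 (push 1): stack=[228,1] mem=[13,19,0,0]
After op 12 (swap): stack=[1,228] mem=[13,19,0,0]
After op 13 (*): stack=[228] mem=[13,19,0,0]
After op 14 (push 18): stack=[228,18] mem=[13,19,0,0]
After op 15 (dup): stack=[228,18,18] mem=[13,19,0,0]
After op 16 (push 4): stack=[228,18,18,4] mem=[13,19,0,0]
After op 17 (RCL M1): stack=[228,18,18,4,19] mem=[13,19,0,0]

Answer: 13 19 0 0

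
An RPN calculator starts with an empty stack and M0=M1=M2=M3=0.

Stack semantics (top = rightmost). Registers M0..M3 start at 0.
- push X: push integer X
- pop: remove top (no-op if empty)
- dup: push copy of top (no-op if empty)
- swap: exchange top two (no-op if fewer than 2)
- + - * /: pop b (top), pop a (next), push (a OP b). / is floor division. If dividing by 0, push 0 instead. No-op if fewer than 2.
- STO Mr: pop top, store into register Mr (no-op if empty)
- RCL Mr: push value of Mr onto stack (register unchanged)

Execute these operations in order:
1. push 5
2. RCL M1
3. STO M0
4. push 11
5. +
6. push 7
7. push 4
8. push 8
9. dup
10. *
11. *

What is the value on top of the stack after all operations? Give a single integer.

After op 1 (push 5): stack=[5] mem=[0,0,0,0]
After op 2 (RCL M1): stack=[5,0] mem=[0,0,0,0]
After op 3 (STO M0): stack=[5] mem=[0,0,0,0]
After op 4 (push 11): stack=[5,11] mem=[0,0,0,0]
After op 5 (+): stack=[16] mem=[0,0,0,0]
After op 6 (push 7): stack=[16,7] mem=[0,0,0,0]
After op 7 (push 4): stack=[16,7,4] mem=[0,0,0,0]
After op 8 (push 8): stack=[16,7,4,8] mem=[0,0,0,0]
After op 9 (dup): stack=[16,7,4,8,8] mem=[0,0,0,0]
After op 10 (*): stack=[16,7,4,64] mem=[0,0,0,0]
After op 11 (*): stack=[16,7,256] mem=[0,0,0,0]

Answer: 256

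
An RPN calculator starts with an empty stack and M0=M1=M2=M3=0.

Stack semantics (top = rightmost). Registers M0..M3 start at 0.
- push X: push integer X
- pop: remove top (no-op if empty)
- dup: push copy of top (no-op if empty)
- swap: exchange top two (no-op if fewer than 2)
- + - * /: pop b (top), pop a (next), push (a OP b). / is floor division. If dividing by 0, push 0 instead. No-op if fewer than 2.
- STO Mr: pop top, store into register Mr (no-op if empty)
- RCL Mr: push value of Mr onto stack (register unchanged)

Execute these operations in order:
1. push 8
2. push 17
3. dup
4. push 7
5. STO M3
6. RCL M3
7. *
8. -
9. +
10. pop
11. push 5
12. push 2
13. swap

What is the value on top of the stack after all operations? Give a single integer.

After op 1 (push 8): stack=[8] mem=[0,0,0,0]
After op 2 (push 17): stack=[8,17] mem=[0,0,0,0]
After op 3 (dup): stack=[8,17,17] mem=[0,0,0,0]
After op 4 (push 7): stack=[8,17,17,7] mem=[0,0,0,0]
After op 5 (STO M3): stack=[8,17,17] mem=[0,0,0,7]
After op 6 (RCL M3): stack=[8,17,17,7] mem=[0,0,0,7]
After op 7 (*): stack=[8,17,119] mem=[0,0,0,7]
After op 8 (-): stack=[8,-102] mem=[0,0,0,7]
After op 9 (+): stack=[-94] mem=[0,0,0,7]
After op 10 (pop): stack=[empty] mem=[0,0,0,7]
After op 11 (push 5): stack=[5] mem=[0,0,0,7]
After op 12 (push 2): stack=[5,2] mem=[0,0,0,7]
After op 13 (swap): stack=[2,5] mem=[0,0,0,7]

Answer: 5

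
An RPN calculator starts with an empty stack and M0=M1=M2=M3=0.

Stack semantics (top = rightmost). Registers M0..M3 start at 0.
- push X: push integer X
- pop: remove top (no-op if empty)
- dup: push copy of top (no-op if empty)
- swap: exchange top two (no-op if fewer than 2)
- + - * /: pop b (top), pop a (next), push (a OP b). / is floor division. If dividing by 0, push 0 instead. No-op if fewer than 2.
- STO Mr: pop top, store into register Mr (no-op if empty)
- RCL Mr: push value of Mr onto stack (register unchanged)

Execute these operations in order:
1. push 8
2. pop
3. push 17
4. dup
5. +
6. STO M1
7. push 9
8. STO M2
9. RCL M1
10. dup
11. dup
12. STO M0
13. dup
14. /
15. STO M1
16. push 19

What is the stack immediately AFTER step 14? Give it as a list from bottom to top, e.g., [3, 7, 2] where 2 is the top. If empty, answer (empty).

After op 1 (push 8): stack=[8] mem=[0,0,0,0]
After op 2 (pop): stack=[empty] mem=[0,0,0,0]
After op 3 (push 17): stack=[17] mem=[0,0,0,0]
After op 4 (dup): stack=[17,17] mem=[0,0,0,0]
After op 5 (+): stack=[34] mem=[0,0,0,0]
After op 6 (STO M1): stack=[empty] mem=[0,34,0,0]
After op 7 (push 9): stack=[9] mem=[0,34,0,0]
After op 8 (STO M2): stack=[empty] mem=[0,34,9,0]
After op 9 (RCL M1): stack=[34] mem=[0,34,9,0]
After op 10 (dup): stack=[34,34] mem=[0,34,9,0]
After op 11 (dup): stack=[34,34,34] mem=[0,34,9,0]
After op 12 (STO M0): stack=[34,34] mem=[34,34,9,0]
After op 13 (dup): stack=[34,34,34] mem=[34,34,9,0]
After op 14 (/): stack=[34,1] mem=[34,34,9,0]

[34, 1]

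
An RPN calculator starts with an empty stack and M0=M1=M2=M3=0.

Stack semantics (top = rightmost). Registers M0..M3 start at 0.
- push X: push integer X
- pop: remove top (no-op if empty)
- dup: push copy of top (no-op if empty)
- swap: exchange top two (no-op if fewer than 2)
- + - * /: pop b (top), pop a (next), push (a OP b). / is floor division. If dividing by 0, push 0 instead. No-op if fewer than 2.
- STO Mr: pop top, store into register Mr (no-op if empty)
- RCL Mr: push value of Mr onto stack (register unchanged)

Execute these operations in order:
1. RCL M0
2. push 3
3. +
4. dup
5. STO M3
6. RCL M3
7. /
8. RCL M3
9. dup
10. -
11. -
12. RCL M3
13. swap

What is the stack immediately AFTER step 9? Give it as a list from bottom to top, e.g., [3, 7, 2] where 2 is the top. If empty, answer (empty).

After op 1 (RCL M0): stack=[0] mem=[0,0,0,0]
After op 2 (push 3): stack=[0,3] mem=[0,0,0,0]
After op 3 (+): stack=[3] mem=[0,0,0,0]
After op 4 (dup): stack=[3,3] mem=[0,0,0,0]
After op 5 (STO M3): stack=[3] mem=[0,0,0,3]
After op 6 (RCL M3): stack=[3,3] mem=[0,0,0,3]
After op 7 (/): stack=[1] mem=[0,0,0,3]
After op 8 (RCL M3): stack=[1,3] mem=[0,0,0,3]
After op 9 (dup): stack=[1,3,3] mem=[0,0,0,3]

[1, 3, 3]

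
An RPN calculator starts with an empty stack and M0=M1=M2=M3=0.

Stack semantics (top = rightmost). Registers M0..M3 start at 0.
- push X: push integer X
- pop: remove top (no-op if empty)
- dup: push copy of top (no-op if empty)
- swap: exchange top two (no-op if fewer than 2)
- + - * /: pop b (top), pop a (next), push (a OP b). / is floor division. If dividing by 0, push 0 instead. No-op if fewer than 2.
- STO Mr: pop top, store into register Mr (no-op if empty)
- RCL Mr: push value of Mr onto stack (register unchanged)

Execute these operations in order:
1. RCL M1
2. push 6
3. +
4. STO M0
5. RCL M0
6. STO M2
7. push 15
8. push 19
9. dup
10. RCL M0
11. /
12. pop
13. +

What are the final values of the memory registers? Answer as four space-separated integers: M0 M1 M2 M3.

After op 1 (RCL M1): stack=[0] mem=[0,0,0,0]
After op 2 (push 6): stack=[0,6] mem=[0,0,0,0]
After op 3 (+): stack=[6] mem=[0,0,0,0]
After op 4 (STO M0): stack=[empty] mem=[6,0,0,0]
After op 5 (RCL M0): stack=[6] mem=[6,0,0,0]
After op 6 (STO M2): stack=[empty] mem=[6,0,6,0]
After op 7 (push 15): stack=[15] mem=[6,0,6,0]
After op 8 (push 19): stack=[15,19] mem=[6,0,6,0]
After op 9 (dup): stack=[15,19,19] mem=[6,0,6,0]
After op 10 (RCL M0): stack=[15,19,19,6] mem=[6,0,6,0]
After op 11 (/): stack=[15,19,3] mem=[6,0,6,0]
After op 12 (pop): stack=[15,19] mem=[6,0,6,0]
After op 13 (+): stack=[34] mem=[6,0,6,0]

Answer: 6 0 6 0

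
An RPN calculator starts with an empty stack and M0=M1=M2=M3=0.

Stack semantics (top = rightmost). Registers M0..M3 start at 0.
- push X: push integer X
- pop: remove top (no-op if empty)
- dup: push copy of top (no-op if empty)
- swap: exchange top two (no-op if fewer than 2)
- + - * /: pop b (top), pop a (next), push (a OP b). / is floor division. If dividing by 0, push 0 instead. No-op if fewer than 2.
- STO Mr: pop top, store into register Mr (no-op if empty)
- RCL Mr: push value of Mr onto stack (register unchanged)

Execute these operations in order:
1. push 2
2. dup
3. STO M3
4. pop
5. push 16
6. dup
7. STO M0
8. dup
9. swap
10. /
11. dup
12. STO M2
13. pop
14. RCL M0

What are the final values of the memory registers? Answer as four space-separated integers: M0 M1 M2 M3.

Answer: 16 0 1 2

Derivation:
After op 1 (push 2): stack=[2] mem=[0,0,0,0]
After op 2 (dup): stack=[2,2] mem=[0,0,0,0]
After op 3 (STO M3): stack=[2] mem=[0,0,0,2]
After op 4 (pop): stack=[empty] mem=[0,0,0,2]
After op 5 (push 16): stack=[16] mem=[0,0,0,2]
After op 6 (dup): stack=[16,16] mem=[0,0,0,2]
After op 7 (STO M0): stack=[16] mem=[16,0,0,2]
After op 8 (dup): stack=[16,16] mem=[16,0,0,2]
After op 9 (swap): stack=[16,16] mem=[16,0,0,2]
After op 10 (/): stack=[1] mem=[16,0,0,2]
After op 11 (dup): stack=[1,1] mem=[16,0,0,2]
After op 12 (STO M2): stack=[1] mem=[16,0,1,2]
After op 13 (pop): stack=[empty] mem=[16,0,1,2]
After op 14 (RCL M0): stack=[16] mem=[16,0,1,2]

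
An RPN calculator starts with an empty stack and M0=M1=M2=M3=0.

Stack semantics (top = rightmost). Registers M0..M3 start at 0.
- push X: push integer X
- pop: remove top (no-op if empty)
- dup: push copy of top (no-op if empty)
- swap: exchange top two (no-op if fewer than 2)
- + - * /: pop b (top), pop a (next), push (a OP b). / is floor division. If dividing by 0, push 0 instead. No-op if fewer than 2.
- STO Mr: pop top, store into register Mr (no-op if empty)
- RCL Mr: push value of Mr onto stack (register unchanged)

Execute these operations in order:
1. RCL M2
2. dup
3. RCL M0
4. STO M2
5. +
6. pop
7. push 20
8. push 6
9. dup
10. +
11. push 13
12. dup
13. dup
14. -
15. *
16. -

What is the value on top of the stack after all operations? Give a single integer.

After op 1 (RCL M2): stack=[0] mem=[0,0,0,0]
After op 2 (dup): stack=[0,0] mem=[0,0,0,0]
After op 3 (RCL M0): stack=[0,0,0] mem=[0,0,0,0]
After op 4 (STO M2): stack=[0,0] mem=[0,0,0,0]
After op 5 (+): stack=[0] mem=[0,0,0,0]
After op 6 (pop): stack=[empty] mem=[0,0,0,0]
After op 7 (push 20): stack=[20] mem=[0,0,0,0]
After op 8 (push 6): stack=[20,6] mem=[0,0,0,0]
After op 9 (dup): stack=[20,6,6] mem=[0,0,0,0]
After op 10 (+): stack=[20,12] mem=[0,0,0,0]
After op 11 (push 13): stack=[20,12,13] mem=[0,0,0,0]
After op 12 (dup): stack=[20,12,13,13] mem=[0,0,0,0]
After op 13 (dup): stack=[20,12,13,13,13] mem=[0,0,0,0]
After op 14 (-): stack=[20,12,13,0] mem=[0,0,0,0]
After op 15 (*): stack=[20,12,0] mem=[0,0,0,0]
After op 16 (-): stack=[20,12] mem=[0,0,0,0]

Answer: 12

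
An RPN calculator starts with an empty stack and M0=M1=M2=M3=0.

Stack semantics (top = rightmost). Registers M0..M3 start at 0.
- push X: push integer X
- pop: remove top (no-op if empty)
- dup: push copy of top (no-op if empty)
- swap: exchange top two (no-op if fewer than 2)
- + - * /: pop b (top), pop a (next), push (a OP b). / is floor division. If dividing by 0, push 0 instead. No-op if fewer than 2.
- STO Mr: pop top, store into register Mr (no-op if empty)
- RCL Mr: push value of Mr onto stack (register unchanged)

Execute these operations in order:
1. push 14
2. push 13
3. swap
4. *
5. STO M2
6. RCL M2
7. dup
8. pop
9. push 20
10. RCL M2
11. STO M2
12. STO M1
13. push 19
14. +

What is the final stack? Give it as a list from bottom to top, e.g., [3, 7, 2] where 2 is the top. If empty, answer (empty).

After op 1 (push 14): stack=[14] mem=[0,0,0,0]
After op 2 (push 13): stack=[14,13] mem=[0,0,0,0]
After op 3 (swap): stack=[13,14] mem=[0,0,0,0]
After op 4 (*): stack=[182] mem=[0,0,0,0]
After op 5 (STO M2): stack=[empty] mem=[0,0,182,0]
After op 6 (RCL M2): stack=[182] mem=[0,0,182,0]
After op 7 (dup): stack=[182,182] mem=[0,0,182,0]
After op 8 (pop): stack=[182] mem=[0,0,182,0]
After op 9 (push 20): stack=[182,20] mem=[0,0,182,0]
After op 10 (RCL M2): stack=[182,20,182] mem=[0,0,182,0]
After op 11 (STO M2): stack=[182,20] mem=[0,0,182,0]
After op 12 (STO M1): stack=[182] mem=[0,20,182,0]
After op 13 (push 19): stack=[182,19] mem=[0,20,182,0]
After op 14 (+): stack=[201] mem=[0,20,182,0]

Answer: [201]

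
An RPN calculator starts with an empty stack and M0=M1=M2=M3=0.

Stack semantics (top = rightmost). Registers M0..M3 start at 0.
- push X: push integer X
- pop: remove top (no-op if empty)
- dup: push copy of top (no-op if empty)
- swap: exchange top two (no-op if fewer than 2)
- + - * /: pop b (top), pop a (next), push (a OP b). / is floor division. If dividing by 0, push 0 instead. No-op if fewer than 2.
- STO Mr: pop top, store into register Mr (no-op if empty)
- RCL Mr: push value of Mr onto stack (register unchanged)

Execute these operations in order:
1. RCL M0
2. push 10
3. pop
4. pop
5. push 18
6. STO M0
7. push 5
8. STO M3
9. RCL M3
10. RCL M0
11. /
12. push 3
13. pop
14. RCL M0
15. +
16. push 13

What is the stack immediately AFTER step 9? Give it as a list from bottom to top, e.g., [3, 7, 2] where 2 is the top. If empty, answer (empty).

After op 1 (RCL M0): stack=[0] mem=[0,0,0,0]
After op 2 (push 10): stack=[0,10] mem=[0,0,0,0]
After op 3 (pop): stack=[0] mem=[0,0,0,0]
After op 4 (pop): stack=[empty] mem=[0,0,0,0]
After op 5 (push 18): stack=[18] mem=[0,0,0,0]
After op 6 (STO M0): stack=[empty] mem=[18,0,0,0]
After op 7 (push 5): stack=[5] mem=[18,0,0,0]
After op 8 (STO M3): stack=[empty] mem=[18,0,0,5]
After op 9 (RCL M3): stack=[5] mem=[18,0,0,5]

[5]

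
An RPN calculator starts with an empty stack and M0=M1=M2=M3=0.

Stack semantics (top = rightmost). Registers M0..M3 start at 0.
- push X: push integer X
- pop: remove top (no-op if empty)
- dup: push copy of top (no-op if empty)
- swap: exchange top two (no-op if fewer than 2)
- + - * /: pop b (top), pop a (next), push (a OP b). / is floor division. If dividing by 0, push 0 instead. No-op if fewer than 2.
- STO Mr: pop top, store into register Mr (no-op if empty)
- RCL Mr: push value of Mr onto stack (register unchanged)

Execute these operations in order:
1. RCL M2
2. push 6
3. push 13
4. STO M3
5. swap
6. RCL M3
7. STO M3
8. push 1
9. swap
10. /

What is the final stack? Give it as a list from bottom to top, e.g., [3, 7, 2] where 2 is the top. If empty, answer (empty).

Answer: [6, 0]

Derivation:
After op 1 (RCL M2): stack=[0] mem=[0,0,0,0]
After op 2 (push 6): stack=[0,6] mem=[0,0,0,0]
After op 3 (push 13): stack=[0,6,13] mem=[0,0,0,0]
After op 4 (STO M3): stack=[0,6] mem=[0,0,0,13]
After op 5 (swap): stack=[6,0] mem=[0,0,0,13]
After op 6 (RCL M3): stack=[6,0,13] mem=[0,0,0,13]
After op 7 (STO M3): stack=[6,0] mem=[0,0,0,13]
After op 8 (push 1): stack=[6,0,1] mem=[0,0,0,13]
After op 9 (swap): stack=[6,1,0] mem=[0,0,0,13]
After op 10 (/): stack=[6,0] mem=[0,0,0,13]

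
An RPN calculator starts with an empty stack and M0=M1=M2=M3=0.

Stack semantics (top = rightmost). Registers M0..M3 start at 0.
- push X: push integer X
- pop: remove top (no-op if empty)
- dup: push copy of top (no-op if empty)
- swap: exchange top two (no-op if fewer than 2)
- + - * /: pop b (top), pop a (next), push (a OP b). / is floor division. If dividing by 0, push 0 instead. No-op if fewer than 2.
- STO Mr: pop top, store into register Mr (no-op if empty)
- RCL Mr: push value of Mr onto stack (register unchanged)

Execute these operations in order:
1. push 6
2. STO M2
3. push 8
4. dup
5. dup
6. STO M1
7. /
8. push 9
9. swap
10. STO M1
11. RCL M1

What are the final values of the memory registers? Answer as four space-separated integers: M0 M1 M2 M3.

After op 1 (push 6): stack=[6] mem=[0,0,0,0]
After op 2 (STO M2): stack=[empty] mem=[0,0,6,0]
After op 3 (push 8): stack=[8] mem=[0,0,6,0]
After op 4 (dup): stack=[8,8] mem=[0,0,6,0]
After op 5 (dup): stack=[8,8,8] mem=[0,0,6,0]
After op 6 (STO M1): stack=[8,8] mem=[0,8,6,0]
After op 7 (/): stack=[1] mem=[0,8,6,0]
After op 8 (push 9): stack=[1,9] mem=[0,8,6,0]
After op 9 (swap): stack=[9,1] mem=[0,8,6,0]
After op 10 (STO M1): stack=[9] mem=[0,1,6,0]
After op 11 (RCL M1): stack=[9,1] mem=[0,1,6,0]

Answer: 0 1 6 0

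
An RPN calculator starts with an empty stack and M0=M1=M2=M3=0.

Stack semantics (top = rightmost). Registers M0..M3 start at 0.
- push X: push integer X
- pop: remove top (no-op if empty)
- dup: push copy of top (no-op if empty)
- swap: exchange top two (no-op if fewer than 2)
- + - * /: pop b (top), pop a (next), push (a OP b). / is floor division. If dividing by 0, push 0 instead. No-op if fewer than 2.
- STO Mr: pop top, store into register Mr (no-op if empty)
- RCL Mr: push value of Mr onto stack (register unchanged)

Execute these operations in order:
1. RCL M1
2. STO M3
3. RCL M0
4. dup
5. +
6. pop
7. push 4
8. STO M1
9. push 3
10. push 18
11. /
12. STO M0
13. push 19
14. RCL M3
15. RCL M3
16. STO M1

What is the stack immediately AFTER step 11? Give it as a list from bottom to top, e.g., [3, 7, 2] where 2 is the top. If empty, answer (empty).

After op 1 (RCL M1): stack=[0] mem=[0,0,0,0]
After op 2 (STO M3): stack=[empty] mem=[0,0,0,0]
After op 3 (RCL M0): stack=[0] mem=[0,0,0,0]
After op 4 (dup): stack=[0,0] mem=[0,0,0,0]
After op 5 (+): stack=[0] mem=[0,0,0,0]
After op 6 (pop): stack=[empty] mem=[0,0,0,0]
After op 7 (push 4): stack=[4] mem=[0,0,0,0]
After op 8 (STO M1): stack=[empty] mem=[0,4,0,0]
After op 9 (push 3): stack=[3] mem=[0,4,0,0]
After op 10 (push 18): stack=[3,18] mem=[0,4,0,0]
After op 11 (/): stack=[0] mem=[0,4,0,0]

[0]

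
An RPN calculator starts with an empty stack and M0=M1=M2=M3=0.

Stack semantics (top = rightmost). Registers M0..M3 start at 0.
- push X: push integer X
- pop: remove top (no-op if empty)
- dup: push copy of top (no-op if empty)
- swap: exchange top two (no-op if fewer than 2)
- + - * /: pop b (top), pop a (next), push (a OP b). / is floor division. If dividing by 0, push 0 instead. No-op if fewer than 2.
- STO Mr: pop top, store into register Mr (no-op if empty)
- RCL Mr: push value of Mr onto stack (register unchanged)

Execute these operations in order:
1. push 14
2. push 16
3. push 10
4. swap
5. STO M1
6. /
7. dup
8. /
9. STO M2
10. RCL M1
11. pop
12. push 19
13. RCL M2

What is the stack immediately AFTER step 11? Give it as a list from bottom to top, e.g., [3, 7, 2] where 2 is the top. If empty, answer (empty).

After op 1 (push 14): stack=[14] mem=[0,0,0,0]
After op 2 (push 16): stack=[14,16] mem=[0,0,0,0]
After op 3 (push 10): stack=[14,16,10] mem=[0,0,0,0]
After op 4 (swap): stack=[14,10,16] mem=[0,0,0,0]
After op 5 (STO M1): stack=[14,10] mem=[0,16,0,0]
After op 6 (/): stack=[1] mem=[0,16,0,0]
After op 7 (dup): stack=[1,1] mem=[0,16,0,0]
After op 8 (/): stack=[1] mem=[0,16,0,0]
After op 9 (STO M2): stack=[empty] mem=[0,16,1,0]
After op 10 (RCL M1): stack=[16] mem=[0,16,1,0]
After op 11 (pop): stack=[empty] mem=[0,16,1,0]

(empty)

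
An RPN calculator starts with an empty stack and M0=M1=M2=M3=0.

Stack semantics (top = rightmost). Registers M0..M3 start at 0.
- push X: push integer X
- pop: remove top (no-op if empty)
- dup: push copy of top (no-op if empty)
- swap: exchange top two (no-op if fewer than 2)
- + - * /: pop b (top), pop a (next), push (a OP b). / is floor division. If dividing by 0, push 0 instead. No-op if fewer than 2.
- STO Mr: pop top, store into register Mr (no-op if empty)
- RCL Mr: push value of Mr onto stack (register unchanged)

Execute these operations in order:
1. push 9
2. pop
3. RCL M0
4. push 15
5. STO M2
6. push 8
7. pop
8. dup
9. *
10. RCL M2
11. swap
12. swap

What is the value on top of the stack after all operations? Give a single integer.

After op 1 (push 9): stack=[9] mem=[0,0,0,0]
After op 2 (pop): stack=[empty] mem=[0,0,0,0]
After op 3 (RCL M0): stack=[0] mem=[0,0,0,0]
After op 4 (push 15): stack=[0,15] mem=[0,0,0,0]
After op 5 (STO M2): stack=[0] mem=[0,0,15,0]
After op 6 (push 8): stack=[0,8] mem=[0,0,15,0]
After op 7 (pop): stack=[0] mem=[0,0,15,0]
After op 8 (dup): stack=[0,0] mem=[0,0,15,0]
After op 9 (*): stack=[0] mem=[0,0,15,0]
After op 10 (RCL M2): stack=[0,15] mem=[0,0,15,0]
After op 11 (swap): stack=[15,0] mem=[0,0,15,0]
After op 12 (swap): stack=[0,15] mem=[0,0,15,0]

Answer: 15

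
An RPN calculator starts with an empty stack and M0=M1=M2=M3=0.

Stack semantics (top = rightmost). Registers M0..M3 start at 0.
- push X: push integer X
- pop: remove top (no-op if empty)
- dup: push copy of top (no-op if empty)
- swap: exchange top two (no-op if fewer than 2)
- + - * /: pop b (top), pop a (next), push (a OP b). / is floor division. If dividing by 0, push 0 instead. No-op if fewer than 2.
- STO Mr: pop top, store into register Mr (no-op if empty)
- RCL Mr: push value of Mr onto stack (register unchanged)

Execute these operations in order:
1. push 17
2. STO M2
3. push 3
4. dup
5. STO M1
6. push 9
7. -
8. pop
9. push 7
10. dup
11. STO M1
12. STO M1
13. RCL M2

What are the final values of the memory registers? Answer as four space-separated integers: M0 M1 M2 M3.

After op 1 (push 17): stack=[17] mem=[0,0,0,0]
After op 2 (STO M2): stack=[empty] mem=[0,0,17,0]
After op 3 (push 3): stack=[3] mem=[0,0,17,0]
After op 4 (dup): stack=[3,3] mem=[0,0,17,0]
After op 5 (STO M1): stack=[3] mem=[0,3,17,0]
After op 6 (push 9): stack=[3,9] mem=[0,3,17,0]
After op 7 (-): stack=[-6] mem=[0,3,17,0]
After op 8 (pop): stack=[empty] mem=[0,3,17,0]
After op 9 (push 7): stack=[7] mem=[0,3,17,0]
After op 10 (dup): stack=[7,7] mem=[0,3,17,0]
After op 11 (STO M1): stack=[7] mem=[0,7,17,0]
After op 12 (STO M1): stack=[empty] mem=[0,7,17,0]
After op 13 (RCL M2): stack=[17] mem=[0,7,17,0]

Answer: 0 7 17 0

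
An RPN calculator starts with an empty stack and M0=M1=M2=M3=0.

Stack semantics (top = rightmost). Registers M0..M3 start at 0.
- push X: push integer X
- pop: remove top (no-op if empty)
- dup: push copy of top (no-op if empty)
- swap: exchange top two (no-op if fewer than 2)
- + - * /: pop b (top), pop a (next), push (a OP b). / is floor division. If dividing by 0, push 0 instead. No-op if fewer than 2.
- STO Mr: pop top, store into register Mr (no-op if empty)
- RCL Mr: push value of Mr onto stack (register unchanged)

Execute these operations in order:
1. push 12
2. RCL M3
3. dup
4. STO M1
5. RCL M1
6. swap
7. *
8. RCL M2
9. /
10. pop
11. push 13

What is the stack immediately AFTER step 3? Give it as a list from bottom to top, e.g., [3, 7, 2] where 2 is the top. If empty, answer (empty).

After op 1 (push 12): stack=[12] mem=[0,0,0,0]
After op 2 (RCL M3): stack=[12,0] mem=[0,0,0,0]
After op 3 (dup): stack=[12,0,0] mem=[0,0,0,0]

[12, 0, 0]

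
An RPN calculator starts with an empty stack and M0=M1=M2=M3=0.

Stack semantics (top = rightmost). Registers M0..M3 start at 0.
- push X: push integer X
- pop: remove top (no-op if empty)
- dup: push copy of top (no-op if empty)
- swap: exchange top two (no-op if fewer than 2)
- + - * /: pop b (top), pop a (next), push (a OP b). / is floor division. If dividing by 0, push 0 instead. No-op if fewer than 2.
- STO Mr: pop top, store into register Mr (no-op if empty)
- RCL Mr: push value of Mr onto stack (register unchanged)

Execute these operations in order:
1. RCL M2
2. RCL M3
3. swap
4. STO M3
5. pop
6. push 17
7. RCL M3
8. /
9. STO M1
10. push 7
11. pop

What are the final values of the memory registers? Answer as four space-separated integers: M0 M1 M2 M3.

After op 1 (RCL M2): stack=[0] mem=[0,0,0,0]
After op 2 (RCL M3): stack=[0,0] mem=[0,0,0,0]
After op 3 (swap): stack=[0,0] mem=[0,0,0,0]
After op 4 (STO M3): stack=[0] mem=[0,0,0,0]
After op 5 (pop): stack=[empty] mem=[0,0,0,0]
After op 6 (push 17): stack=[17] mem=[0,0,0,0]
After op 7 (RCL M3): stack=[17,0] mem=[0,0,0,0]
After op 8 (/): stack=[0] mem=[0,0,0,0]
After op 9 (STO M1): stack=[empty] mem=[0,0,0,0]
After op 10 (push 7): stack=[7] mem=[0,0,0,0]
After op 11 (pop): stack=[empty] mem=[0,0,0,0]

Answer: 0 0 0 0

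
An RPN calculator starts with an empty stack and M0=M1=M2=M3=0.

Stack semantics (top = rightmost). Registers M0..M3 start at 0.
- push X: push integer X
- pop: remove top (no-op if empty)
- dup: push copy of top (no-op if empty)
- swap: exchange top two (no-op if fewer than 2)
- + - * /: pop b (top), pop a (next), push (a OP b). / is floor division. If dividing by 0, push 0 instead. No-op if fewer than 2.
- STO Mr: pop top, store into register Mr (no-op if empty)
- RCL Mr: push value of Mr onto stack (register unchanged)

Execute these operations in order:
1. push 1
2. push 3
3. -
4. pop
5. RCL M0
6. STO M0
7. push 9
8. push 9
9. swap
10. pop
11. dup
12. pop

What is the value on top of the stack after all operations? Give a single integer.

Answer: 9

Derivation:
After op 1 (push 1): stack=[1] mem=[0,0,0,0]
After op 2 (push 3): stack=[1,3] mem=[0,0,0,0]
After op 3 (-): stack=[-2] mem=[0,0,0,0]
After op 4 (pop): stack=[empty] mem=[0,0,0,0]
After op 5 (RCL M0): stack=[0] mem=[0,0,0,0]
After op 6 (STO M0): stack=[empty] mem=[0,0,0,0]
After op 7 (push 9): stack=[9] mem=[0,0,0,0]
After op 8 (push 9): stack=[9,9] mem=[0,0,0,0]
After op 9 (swap): stack=[9,9] mem=[0,0,0,0]
After op 10 (pop): stack=[9] mem=[0,0,0,0]
After op 11 (dup): stack=[9,9] mem=[0,0,0,0]
After op 12 (pop): stack=[9] mem=[0,0,0,0]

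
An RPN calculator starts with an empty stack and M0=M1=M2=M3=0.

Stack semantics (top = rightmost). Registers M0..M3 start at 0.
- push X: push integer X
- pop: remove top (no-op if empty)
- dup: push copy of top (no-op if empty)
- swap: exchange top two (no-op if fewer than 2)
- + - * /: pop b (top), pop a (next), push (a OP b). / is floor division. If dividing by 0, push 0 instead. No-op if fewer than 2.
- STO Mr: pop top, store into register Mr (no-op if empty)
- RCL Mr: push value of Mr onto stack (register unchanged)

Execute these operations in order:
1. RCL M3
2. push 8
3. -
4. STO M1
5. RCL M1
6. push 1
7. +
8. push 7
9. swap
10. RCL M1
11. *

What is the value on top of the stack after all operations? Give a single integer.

Answer: 56

Derivation:
After op 1 (RCL M3): stack=[0] mem=[0,0,0,0]
After op 2 (push 8): stack=[0,8] mem=[0,0,0,0]
After op 3 (-): stack=[-8] mem=[0,0,0,0]
After op 4 (STO M1): stack=[empty] mem=[0,-8,0,0]
After op 5 (RCL M1): stack=[-8] mem=[0,-8,0,0]
After op 6 (push 1): stack=[-8,1] mem=[0,-8,0,0]
After op 7 (+): stack=[-7] mem=[0,-8,0,0]
After op 8 (push 7): stack=[-7,7] mem=[0,-8,0,0]
After op 9 (swap): stack=[7,-7] mem=[0,-8,0,0]
After op 10 (RCL M1): stack=[7,-7,-8] mem=[0,-8,0,0]
After op 11 (*): stack=[7,56] mem=[0,-8,0,0]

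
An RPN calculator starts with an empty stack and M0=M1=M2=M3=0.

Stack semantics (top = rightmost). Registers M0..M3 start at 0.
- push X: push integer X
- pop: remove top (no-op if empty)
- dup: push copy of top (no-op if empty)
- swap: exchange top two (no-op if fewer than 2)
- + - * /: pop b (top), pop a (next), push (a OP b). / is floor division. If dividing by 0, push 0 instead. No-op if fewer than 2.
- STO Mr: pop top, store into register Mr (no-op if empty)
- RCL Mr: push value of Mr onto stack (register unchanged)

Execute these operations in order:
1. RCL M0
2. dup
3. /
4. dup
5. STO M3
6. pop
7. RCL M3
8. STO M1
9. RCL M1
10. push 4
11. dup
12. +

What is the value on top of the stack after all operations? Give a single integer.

Answer: 8

Derivation:
After op 1 (RCL M0): stack=[0] mem=[0,0,0,0]
After op 2 (dup): stack=[0,0] mem=[0,0,0,0]
After op 3 (/): stack=[0] mem=[0,0,0,0]
After op 4 (dup): stack=[0,0] mem=[0,0,0,0]
After op 5 (STO M3): stack=[0] mem=[0,0,0,0]
After op 6 (pop): stack=[empty] mem=[0,0,0,0]
After op 7 (RCL M3): stack=[0] mem=[0,0,0,0]
After op 8 (STO M1): stack=[empty] mem=[0,0,0,0]
After op 9 (RCL M1): stack=[0] mem=[0,0,0,0]
After op 10 (push 4): stack=[0,4] mem=[0,0,0,0]
After op 11 (dup): stack=[0,4,4] mem=[0,0,0,0]
After op 12 (+): stack=[0,8] mem=[0,0,0,0]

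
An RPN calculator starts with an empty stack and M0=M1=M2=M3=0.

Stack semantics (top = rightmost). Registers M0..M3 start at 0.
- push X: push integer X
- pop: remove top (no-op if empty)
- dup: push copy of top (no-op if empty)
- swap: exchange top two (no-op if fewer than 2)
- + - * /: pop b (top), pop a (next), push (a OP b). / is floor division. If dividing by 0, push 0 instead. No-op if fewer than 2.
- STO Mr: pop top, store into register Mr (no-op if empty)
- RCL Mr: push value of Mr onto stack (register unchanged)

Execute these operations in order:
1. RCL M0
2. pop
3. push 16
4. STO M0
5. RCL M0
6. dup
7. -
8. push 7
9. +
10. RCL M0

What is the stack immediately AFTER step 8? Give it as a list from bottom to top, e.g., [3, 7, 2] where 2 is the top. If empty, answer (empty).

After op 1 (RCL M0): stack=[0] mem=[0,0,0,0]
After op 2 (pop): stack=[empty] mem=[0,0,0,0]
After op 3 (push 16): stack=[16] mem=[0,0,0,0]
After op 4 (STO M0): stack=[empty] mem=[16,0,0,0]
After op 5 (RCL M0): stack=[16] mem=[16,0,0,0]
After op 6 (dup): stack=[16,16] mem=[16,0,0,0]
After op 7 (-): stack=[0] mem=[16,0,0,0]
After op 8 (push 7): stack=[0,7] mem=[16,0,0,0]

[0, 7]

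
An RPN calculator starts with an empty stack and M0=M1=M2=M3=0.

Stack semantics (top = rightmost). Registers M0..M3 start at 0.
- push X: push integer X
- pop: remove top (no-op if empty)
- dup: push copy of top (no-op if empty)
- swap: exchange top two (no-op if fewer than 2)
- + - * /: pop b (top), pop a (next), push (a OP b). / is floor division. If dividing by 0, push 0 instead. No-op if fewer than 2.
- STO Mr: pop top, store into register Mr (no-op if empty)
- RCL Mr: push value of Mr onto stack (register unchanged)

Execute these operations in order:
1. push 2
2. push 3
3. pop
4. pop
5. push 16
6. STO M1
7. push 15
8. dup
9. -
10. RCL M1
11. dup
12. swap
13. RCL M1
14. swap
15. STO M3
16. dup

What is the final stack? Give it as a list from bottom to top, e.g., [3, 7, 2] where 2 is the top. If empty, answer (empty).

After op 1 (push 2): stack=[2] mem=[0,0,0,0]
After op 2 (push 3): stack=[2,3] mem=[0,0,0,0]
After op 3 (pop): stack=[2] mem=[0,0,0,0]
After op 4 (pop): stack=[empty] mem=[0,0,0,0]
After op 5 (push 16): stack=[16] mem=[0,0,0,0]
After op 6 (STO M1): stack=[empty] mem=[0,16,0,0]
After op 7 (push 15): stack=[15] mem=[0,16,0,0]
After op 8 (dup): stack=[15,15] mem=[0,16,0,0]
After op 9 (-): stack=[0] mem=[0,16,0,0]
After op 10 (RCL M1): stack=[0,16] mem=[0,16,0,0]
After op 11 (dup): stack=[0,16,16] mem=[0,16,0,0]
After op 12 (swap): stack=[0,16,16] mem=[0,16,0,0]
After op 13 (RCL M1): stack=[0,16,16,16] mem=[0,16,0,0]
After op 14 (swap): stack=[0,16,16,16] mem=[0,16,0,0]
After op 15 (STO M3): stack=[0,16,16] mem=[0,16,0,16]
After op 16 (dup): stack=[0,16,16,16] mem=[0,16,0,16]

Answer: [0, 16, 16, 16]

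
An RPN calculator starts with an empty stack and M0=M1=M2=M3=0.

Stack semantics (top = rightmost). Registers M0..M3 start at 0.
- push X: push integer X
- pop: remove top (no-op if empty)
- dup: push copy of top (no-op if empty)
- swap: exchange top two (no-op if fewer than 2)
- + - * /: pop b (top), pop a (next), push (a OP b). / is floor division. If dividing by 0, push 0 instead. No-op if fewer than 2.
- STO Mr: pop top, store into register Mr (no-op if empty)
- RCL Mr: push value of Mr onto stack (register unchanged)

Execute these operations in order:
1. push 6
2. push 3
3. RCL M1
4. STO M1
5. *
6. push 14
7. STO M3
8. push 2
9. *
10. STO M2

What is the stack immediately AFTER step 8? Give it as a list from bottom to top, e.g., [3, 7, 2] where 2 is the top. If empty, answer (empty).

After op 1 (push 6): stack=[6] mem=[0,0,0,0]
After op 2 (push 3): stack=[6,3] mem=[0,0,0,0]
After op 3 (RCL M1): stack=[6,3,0] mem=[0,0,0,0]
After op 4 (STO M1): stack=[6,3] mem=[0,0,0,0]
After op 5 (*): stack=[18] mem=[0,0,0,0]
After op 6 (push 14): stack=[18,14] mem=[0,0,0,0]
After op 7 (STO M3): stack=[18] mem=[0,0,0,14]
After op 8 (push 2): stack=[18,2] mem=[0,0,0,14]

[18, 2]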